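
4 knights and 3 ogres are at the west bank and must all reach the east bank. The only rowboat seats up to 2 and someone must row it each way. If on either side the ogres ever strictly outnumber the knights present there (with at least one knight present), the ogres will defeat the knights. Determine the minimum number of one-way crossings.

11

Counting alone: each trip to the east bank takes at most 2 across and each return brings at least 1 back, so after t trips out (and t−1 returns) at most 2t − (t−1) of the 7 are across; that first reaches 7 at t = 6, so at least 11 crossings are needed.
The plan below uses exactly 11 crossings, so it is optimal:
1. 2 ogres → the east bank.  (the west bank: 4K 1O; the east bank: 0K 2O)
2. 1 ogre ← the west bank.  (the west bank: 4K 2O; the east bank: 0K 1O)
3. 2 ogres → the east bank.  (the west bank: 4K 0O; the east bank: 0K 3O)
4. 1 ogre ← the west bank.  (the west bank: 4K 1O; the east bank: 0K 2O)
5. 2 knights → the east bank.  (the west bank: 2K 1O; the east bank: 2K 2O)
6. 1 ogre ← the west bank.  (the west bank: 2K 2O; the east bank: 2K 1O)
7. 1 knight and 1 ogre → the east bank.  (the west bank: 1K 1O; the east bank: 3K 2O)
8. 1 knight ← the west bank.  (the west bank: 2K 1O; the east bank: 2K 2O)
9. 1 knight and 1 ogre → the east bank.  (the west bank: 1K 0O; the east bank: 3K 3O)
10. 1 ogre ← the west bank.  (the west bank: 1K 1O; the east bank: 3K 2O)
11. 1 knight and 1 ogre → the east bank.  (the west bank: 0K 0O; the east bank: 4K 3O)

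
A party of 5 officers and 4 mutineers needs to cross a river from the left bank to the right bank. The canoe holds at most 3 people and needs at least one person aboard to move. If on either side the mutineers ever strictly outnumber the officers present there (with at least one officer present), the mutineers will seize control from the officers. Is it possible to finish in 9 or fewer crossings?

Yes

Yes — this plan uses 7 crossings (≤ 9):
1. 3 mutineers → the right bank.  (the left bank: 5O 1M; the right bank: 0O 3M)
2. 1 mutineer ← the left bank.  (the left bank: 5O 2M; the right bank: 0O 2M)
3. 3 officers → the right bank.  (the left bank: 2O 2M; the right bank: 3O 2M)
4. 1 officer ← the left bank.  (the left bank: 3O 2M; the right bank: 2O 2M)
5. 2 officers and 1 mutineer → the right bank.  (the left bank: 1O 1M; the right bank: 4O 3M)
6. 1 officer ← the left bank.  (the left bank: 2O 1M; the right bank: 3O 3M)
7. 2 officers and 1 mutineer → the right bank.  (the left bank: 0O 0M; the right bank: 5O 4M)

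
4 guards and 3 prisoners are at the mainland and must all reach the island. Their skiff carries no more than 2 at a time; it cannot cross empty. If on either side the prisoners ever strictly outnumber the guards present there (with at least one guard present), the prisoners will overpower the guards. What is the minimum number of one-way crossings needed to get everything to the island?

Counting alone: each trip to the island takes at most 2 across and each return brings at least 1 back, so after t trips out (and t−1 returns) at most 2t − (t−1) of the 7 are across; that first reaches 7 at t = 6, so at least 11 crossings are needed.
The plan below uses exactly 11 crossings, so it is optimal:
1. 2 prisoners → the island.  (the mainland: 4G 1P; the island: 0G 2P)
2. 1 prisoner ← the mainland.  (the mainland: 4G 2P; the island: 0G 1P)
3. 2 prisoners → the island.  (the mainland: 4G 0P; the island: 0G 3P)
4. 1 prisoner ← the mainland.  (the mainland: 4G 1P; the island: 0G 2P)
5. 2 guards → the island.  (the mainland: 2G 1P; the island: 2G 2P)
6. 1 prisoner ← the mainland.  (the mainland: 2G 2P; the island: 2G 1P)
7. 1 guard and 1 prisoner → the island.  (the mainland: 1G 1P; the island: 3G 2P)
8. 1 guard ← the mainland.  (the mainland: 2G 1P; the island: 2G 2P)
9. 1 guard and 1 prisoner → the island.  (the mainland: 1G 0P; the island: 3G 3P)
10. 1 prisoner ← the mainland.  (the mainland: 1G 1P; the island: 3G 2P)
11. 1 guard and 1 prisoner → the island.  (the mainland: 0G 0P; the island: 4G 3P)

11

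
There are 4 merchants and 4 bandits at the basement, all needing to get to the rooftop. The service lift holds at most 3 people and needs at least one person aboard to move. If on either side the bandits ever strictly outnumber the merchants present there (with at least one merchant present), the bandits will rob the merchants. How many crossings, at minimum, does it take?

Counting alone: each trip to the rooftop takes at most 3 across and each return brings at least 1 back, so after t trips out (and t−1 returns) at most 3t − (t−1) of the 8 are across; that first reaches 8 at t = 4, so at least 7 crossings are needed.
The safety rule pushes this higher. Following every safe sequence of crossings, the most of the 8 that can be at the rooftop as the service lift arrives there on crossing 7 is 7 — never all 8.
So no plan with fewer than 9 crossings exists, and this one achieves 9:
1. 2 bandits → the rooftop.  (the basement: 4M 2B; the rooftop: 0M 2B)
2. 1 bandit ← the basement.  (the basement: 4M 3B; the rooftop: 0M 1B)
3. 3 bandits → the rooftop.  (the basement: 4M 0B; the rooftop: 0M 4B)
4. 1 bandit ← the basement.  (the basement: 4M 1B; the rooftop: 0M 3B)
5. 3 merchants → the rooftop.  (the basement: 1M 1B; the rooftop: 3M 3B)
6. 1 merchant and 1 bandit ← the basement.  (the basement: 2M 2B; the rooftop: 2M 2B)
7. 2 merchants → the rooftop.  (the basement: 0M 2B; the rooftop: 4M 2B)
8. 1 bandit ← the basement.  (the basement: 0M 3B; the rooftop: 4M 1B)
9. 3 bandits → the rooftop.  (the basement: 0M 0B; the rooftop: 4M 4B)

9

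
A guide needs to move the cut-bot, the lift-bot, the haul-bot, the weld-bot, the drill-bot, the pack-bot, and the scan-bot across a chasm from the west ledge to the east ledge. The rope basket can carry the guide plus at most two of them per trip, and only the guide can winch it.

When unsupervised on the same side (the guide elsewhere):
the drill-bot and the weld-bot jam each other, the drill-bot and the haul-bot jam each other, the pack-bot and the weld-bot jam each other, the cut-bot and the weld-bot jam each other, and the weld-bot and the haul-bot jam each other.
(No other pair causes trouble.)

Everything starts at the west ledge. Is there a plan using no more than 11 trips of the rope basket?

Yes — this plan uses 11 crossings (≤ 11):
1. Guide goes to the east ledge with the haul-bot and the weld-bot.
2. Guide goes back to the west ledge with the haul-bot.
3. Guide goes to the east ledge with the cut-bot and the haul-bot.
4. Guide goes back to the west ledge with the weld-bot.
5. Guide goes to the east ledge with the lift-bot and the weld-bot.
6. Guide goes back to the west ledge with the weld-bot.
7. Guide goes to the east ledge with the pack-bot and the weld-bot.
8. Guide goes back to the west ledge with the weld-bot.
9. Guide goes to the east ledge with the scan-bot and the weld-bot.
10. Guide goes back to the west ledge with the weld-bot.
11. Guide goes to the east ledge with the drill-bot and the weld-bot.

Yes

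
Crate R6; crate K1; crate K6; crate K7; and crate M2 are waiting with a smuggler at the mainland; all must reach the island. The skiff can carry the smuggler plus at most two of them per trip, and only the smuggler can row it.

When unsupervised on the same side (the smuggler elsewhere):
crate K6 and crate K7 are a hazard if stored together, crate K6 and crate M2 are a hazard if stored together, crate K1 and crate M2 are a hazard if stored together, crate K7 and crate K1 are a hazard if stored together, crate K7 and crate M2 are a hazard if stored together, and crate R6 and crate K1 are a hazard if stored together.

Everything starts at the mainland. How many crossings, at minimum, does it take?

impossible

Whatever the first load, the items left behind include a forbidden pair without the smuggler. No opening move is safe, so no plan exists.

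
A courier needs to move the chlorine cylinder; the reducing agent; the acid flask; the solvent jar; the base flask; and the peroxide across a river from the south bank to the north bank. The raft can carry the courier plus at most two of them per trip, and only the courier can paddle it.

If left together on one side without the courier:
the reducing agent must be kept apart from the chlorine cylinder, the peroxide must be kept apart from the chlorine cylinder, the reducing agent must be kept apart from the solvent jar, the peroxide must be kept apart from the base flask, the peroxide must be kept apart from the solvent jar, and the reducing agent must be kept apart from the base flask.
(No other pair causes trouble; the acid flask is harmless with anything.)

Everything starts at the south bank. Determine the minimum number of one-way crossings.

Counting alone: the courier can take at most 2 across per trip to the north bank, so moving all 6 needs at least 3 loaded trips out, with a return between consecutive ones — at least 5 crossings.
The safety rule pushes this higher. Following every safe sequence of crossings, the most of the 6 that can be at the north bank as the raft arrives there on crossing 5 is 5 — never all 6.
So no plan with fewer than 7 crossings exists, and this one achieves 7:
1. Courier goes to the north bank with the peroxide and the reducing agent.
2. Courier goes back to the south bank alone.
3. Courier goes to the north bank with the acid flask and the chlorine cylinder.
4. Courier goes back to the south bank with the peroxide and the reducing agent.
5. Courier goes to the north bank with the base flask and the solvent jar.
6. Courier goes back to the south bank alone.
7. Courier goes to the north bank with the peroxide and the reducing agent.

7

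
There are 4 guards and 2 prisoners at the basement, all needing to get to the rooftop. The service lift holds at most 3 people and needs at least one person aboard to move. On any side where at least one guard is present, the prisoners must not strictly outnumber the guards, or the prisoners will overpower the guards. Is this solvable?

Yes

1. 2 prisoners → the rooftop.  (the basement: 4G 0P; the rooftop: 0G 2P)
2. 1 prisoner ← the basement.  (the basement: 4G 1P; the rooftop: 0G 1P)
3. 2 guards and 1 prisoner → the rooftop.  (the basement: 2G 0P; the rooftop: 2G 2P)
4. 1 prisoner ← the basement.  (the basement: 2G 1P; the rooftop: 2G 1P)
5. 2 guards and 1 prisoner → the rooftop.  (the basement: 0G 0P; the rooftop: 4G 2P)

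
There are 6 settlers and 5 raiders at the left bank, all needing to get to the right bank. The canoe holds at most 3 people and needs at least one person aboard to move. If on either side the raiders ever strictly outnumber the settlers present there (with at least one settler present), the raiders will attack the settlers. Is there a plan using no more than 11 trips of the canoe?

Yes — this plan uses 9 crossings (≤ 11):
1. 3 raiders → the right bank.  (the left bank: 6S 2R; the right bank: 0S 3R)
2. 1 raider ← the left bank.  (the left bank: 6S 3R; the right bank: 0S 2R)
3. 3 settlers → the right bank.  (the left bank: 3S 3R; the right bank: 3S 2R)
4. 1 settler ← the left bank.  (the left bank: 4S 3R; the right bank: 2S 2R)
5. 2 settlers and 1 raider → the right bank.  (the left bank: 2S 2R; the right bank: 4S 3R)
6. 1 settler ← the left bank.  (the left bank: 3S 2R; the right bank: 3S 3R)
7. 2 settlers and 1 raider → the right bank.  (the left bank: 1S 1R; the right bank: 5S 4R)
8. 1 settler ← the left bank.  (the left bank: 2S 1R; the right bank: 4S 4R)
9. 2 settlers and 1 raider → the right bank.  (the left bank: 0S 0R; the right bank: 6S 5R)

Yes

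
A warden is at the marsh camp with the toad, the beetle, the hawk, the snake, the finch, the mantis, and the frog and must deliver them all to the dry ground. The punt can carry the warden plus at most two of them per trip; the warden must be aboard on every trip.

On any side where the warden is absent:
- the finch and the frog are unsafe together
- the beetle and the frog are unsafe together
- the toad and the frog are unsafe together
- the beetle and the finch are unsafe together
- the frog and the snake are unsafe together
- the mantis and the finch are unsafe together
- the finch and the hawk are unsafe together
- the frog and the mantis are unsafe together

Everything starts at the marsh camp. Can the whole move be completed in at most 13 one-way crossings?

Yes

Yes — this plan uses 11 crossings (≤ 13):
1. Warden goes to the dry ground with the finch and the frog.  [the marsh camp: the beetle, the hawk, the mantis, the snake, the toad | the dry ground: the finch, the frog]
2. Warden goes back to the marsh camp with the finch.  [the marsh camp: the beetle, the finch, the hawk, the mantis, the snake, the toad | the dry ground: the frog]
3. Warden goes to the dry ground with the finch and the toad.  [the marsh camp: the beetle, the hawk, the mantis, the snake | the dry ground: the finch, the frog, the toad]
4. Warden goes back to the marsh camp with the frog.  [the marsh camp: the beetle, the frog, the hawk, the mantis, the snake | the dry ground: the finch, the toad]
5. Warden goes to the dry ground with the frog and the snake.  [the marsh camp: the beetle, the hawk, the mantis | the dry ground: the finch, the frog, the snake, the toad]
6. Warden goes back to the marsh camp with the frog.  [the marsh camp: the beetle, the frog, the hawk, the mantis | the dry ground: the finch, the snake, the toad]
7. Warden goes to the dry ground with the beetle and the mantis.  [the marsh camp: the frog, the hawk | the dry ground: the beetle, the finch, the mantis, the snake, the toad]
8. Warden goes back to the marsh camp with the finch.  [the marsh camp: the finch, the frog, the hawk | the dry ground: the beetle, the mantis, the snake, the toad]
9. Warden goes to the dry ground with the finch and the hawk.  [the marsh camp: the frog | the dry ground: the beetle, the finch, the hawk, the mantis, the snake, the toad]
10. Warden goes back to the marsh camp with the finch.  [the marsh camp: the finch, the frog | the dry ground: the beetle, the hawk, the mantis, the snake, the toad]
11. Warden goes to the dry ground with the finch and the frog.  [the marsh camp: — | the dry ground: the beetle, the finch, the frog, the hawk, the mantis, the snake, the toad]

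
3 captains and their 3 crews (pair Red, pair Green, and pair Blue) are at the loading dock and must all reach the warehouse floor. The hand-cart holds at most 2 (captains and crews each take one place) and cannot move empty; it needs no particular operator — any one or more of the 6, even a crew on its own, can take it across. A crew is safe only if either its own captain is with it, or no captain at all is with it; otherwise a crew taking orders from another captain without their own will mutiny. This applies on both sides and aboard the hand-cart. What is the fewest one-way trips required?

11

Counting alone: each trip to the warehouse floor takes at most 2 across and each return brings at least 1 back, so after t trips out (and t−1 returns) at most 2t − (t−1) of the 6 are across; that first reaches 6 at t = 5, so at least 9 crossings are needed.
The safety rule pushes this higher. Following every safe sequence of crossings, the most of the 6 that can be at the warehouse floor as the hand-cart arrives there on crossing 9 is 5 — never all 6.
So no plan with fewer than 11 crossings exists, and this one achieves 11:
1. captain Red and crew Red cross → the warehouse floor.
2. captain Red crosses ← the loading dock.
3. crew Blue and crew Green cross → the warehouse floor.
4. crew Red crosses ← the loading dock.
5. captain Blue and captain Green cross → the warehouse floor.
6. captain Green and crew Green cross ← the loading dock.
7. captain Green and captain Red cross → the warehouse floor.
8. crew Blue crosses ← the loading dock.
9. crew Green and crew Red cross → the warehouse floor.
10. captain Blue crosses ← the loading dock.
11. captain Blue and crew Blue cross → the warehouse floor.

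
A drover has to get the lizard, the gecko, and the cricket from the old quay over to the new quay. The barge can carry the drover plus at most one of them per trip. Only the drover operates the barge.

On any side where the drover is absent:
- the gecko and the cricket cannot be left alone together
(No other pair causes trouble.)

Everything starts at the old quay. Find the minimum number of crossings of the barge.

5

Counting alone: the drover can take at most 1 across per trip to the new quay, so moving all 3 needs at least 3 loaded trips out, with a return between consecutive ones — at least 5 crossings.
The plan below uses exactly 5 crossings, so it is optimal:
1. Drover goes to the new quay with the gecko.  [the old quay: the cricket, the lizard | the new quay: the gecko]
2. Drover goes back to the old quay alone.  [the old quay: the cricket, the lizard | the new quay: the gecko]
3. Drover goes to the new quay with the lizard.  [the old quay: the cricket | the new quay: the gecko, the lizard]
4. Drover goes back to the old quay alone.  [the old quay: the cricket | the new quay: the gecko, the lizard]
5. Drover goes to the new quay with the cricket.  [the old quay: — | the new quay: the cricket, the gecko, the lizard]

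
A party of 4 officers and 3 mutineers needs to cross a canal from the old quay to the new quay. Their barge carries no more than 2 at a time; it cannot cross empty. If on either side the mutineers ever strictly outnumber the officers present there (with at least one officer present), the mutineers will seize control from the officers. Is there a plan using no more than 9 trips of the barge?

Counting alone: each trip to the new quay takes at most 2 across and each return brings at least 1 back, so after t trips out (and t−1 returns) at most 2t − (t−1) of the 7 are across; that first reaches 7 at t = 6, so at least 11 crossings are needed.
Since 9 < 11, 9 crossings cannot be enough. (The shortest complete plan in fact takes 11:)
1. 2 mutineers → the new quay.  (the old quay: 4O 1M; the new quay: 0O 2M)
2. 1 mutineer ← the old quay.  (the old quay: 4O 2M; the new quay: 0O 1M)
3. 2 mutineers → the new quay.  (the old quay: 4O 0M; the new quay: 0O 3M)
4. 1 mutineer ← the old quay.  (the old quay: 4O 1M; the new quay: 0O 2M)
5. 2 officers → the new quay.  (the old quay: 2O 1M; the new quay: 2O 2M)
6. 1 mutineer ← the old quay.  (the old quay: 2O 2M; the new quay: 2O 1M)
7. 1 officer and 1 mutineer → the new quay.  (the old quay: 1O 1M; the new quay: 3O 2M)
8. 1 officer ← the old quay.  (the old quay: 2O 1M; the new quay: 2O 2M)
9. 1 officer and 1 mutineer → the new quay.  (the old quay: 1O 0M; the new quay: 3O 3M)
10. 1 mutineer ← the old quay.  (the old quay: 1O 1M; the new quay: 3O 2M)
11. 1 officer and 1 mutineer → the new quay.  (the old quay: 0O 0M; the new quay: 4O 3M)

No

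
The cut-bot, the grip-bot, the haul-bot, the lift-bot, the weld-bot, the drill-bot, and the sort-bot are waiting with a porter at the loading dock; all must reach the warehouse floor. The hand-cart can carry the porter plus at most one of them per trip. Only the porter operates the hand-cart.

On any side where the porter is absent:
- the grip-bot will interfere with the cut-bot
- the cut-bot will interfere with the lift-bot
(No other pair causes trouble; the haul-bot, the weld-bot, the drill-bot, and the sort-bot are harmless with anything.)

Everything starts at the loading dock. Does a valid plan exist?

1. Porter goes to the warehouse floor with the cut-bot.
2. Porter goes back to the loading dock alone.
3. Porter goes to the warehouse floor with the grip-bot.
4. Porter goes back to the loading dock with the cut-bot.
5. Porter goes to the warehouse floor with the lift-bot.
6. Porter goes back to the loading dock alone.
7. Porter goes to the warehouse floor with the haul-bot.
8. Porter goes back to the loading dock alone.
9. Porter goes to the warehouse floor with the weld-bot.
10. Porter goes back to the loading dock alone.
11. Porter goes to the warehouse floor with the drill-bot.
12. Porter goes back to the loading dock alone.
13. Porter goes to the warehouse floor with the sort-bot.
14. Porter goes back to the loading dock alone.
15. Porter goes to the warehouse floor with the cut-bot.

Yes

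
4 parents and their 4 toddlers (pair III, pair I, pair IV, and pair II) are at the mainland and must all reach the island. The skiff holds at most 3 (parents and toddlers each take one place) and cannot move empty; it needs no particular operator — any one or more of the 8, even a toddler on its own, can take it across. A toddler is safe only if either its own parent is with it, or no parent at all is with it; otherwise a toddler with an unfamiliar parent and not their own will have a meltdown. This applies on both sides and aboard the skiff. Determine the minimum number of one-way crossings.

9

Counting alone: each trip to the island takes at most 3 across and each return brings at least 1 back, so after t trips out (and t−1 returns) at most 3t − (t−1) of the 8 are across; that first reaches 8 at t = 4, so at least 7 crossings are needed.
The safety rule pushes this higher. Following every safe sequence of crossings, the most of the 8 that can be at the island as the skiff arrives there on crossing 7 is 7 — never all 8.
So no plan with fewer than 9 crossings exists, and this one achieves 9:
1. parent III and toddler III cross → the island.
2. parent III crosses ← the mainland.
3. parent I, parent III, and toddler I cross → the island.
4. parent III and toddler III cross ← the mainland.
5. parent II, parent III, and parent IV cross → the island.
6. toddler I crosses ← the mainland.
7. toddler I and toddler III cross → the island.
8. toddler III crosses ← the mainland.
9. toddler II, toddler III, and toddler IV cross → the island.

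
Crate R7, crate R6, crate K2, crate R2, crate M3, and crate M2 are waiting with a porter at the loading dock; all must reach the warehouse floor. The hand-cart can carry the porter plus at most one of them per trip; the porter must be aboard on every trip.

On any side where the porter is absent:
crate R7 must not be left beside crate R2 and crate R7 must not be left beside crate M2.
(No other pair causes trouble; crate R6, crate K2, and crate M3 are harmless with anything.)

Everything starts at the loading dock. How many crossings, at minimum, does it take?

13

Counting alone: the porter can take at most 1 across per trip to the warehouse floor, so moving all 6 needs at least 6 loaded trips out, with a return between consecutive ones — at least 11 crossings.
The safety rule pushes this higher. Following every safe sequence of crossings, the most of the 6 that can be at the warehouse floor as the hand-cart arrives there on crossing 11 is 5 — never all 6.
So no plan with fewer than 13 crossings exists, and this one achieves 13:
1. Porter goes to the warehouse floor with crate R7.
2. Porter goes back to the loading dock alone.
3. Porter goes to the warehouse floor with crate R6.
4. Porter goes back to the loading dock alone.
5. Porter goes to the warehouse floor with crate K2.
6. Porter goes back to the loading dock alone.
7. Porter goes to the warehouse floor with crate R2.
8. Porter goes back to the loading dock with crate R7.
9. Porter goes to the warehouse floor with crate M2.
10. Porter goes back to the loading dock alone.
11. Porter goes to the warehouse floor with crate M3.
12. Porter goes back to the loading dock alone.
13. Porter goes to the warehouse floor with crate R7.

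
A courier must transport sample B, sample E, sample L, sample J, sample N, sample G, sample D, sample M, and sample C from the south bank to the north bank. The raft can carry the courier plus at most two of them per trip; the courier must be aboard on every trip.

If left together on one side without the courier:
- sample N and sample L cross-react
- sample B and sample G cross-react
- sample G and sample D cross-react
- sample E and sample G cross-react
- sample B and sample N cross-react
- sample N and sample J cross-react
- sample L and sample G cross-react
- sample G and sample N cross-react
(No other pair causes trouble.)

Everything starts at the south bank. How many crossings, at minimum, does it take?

Counting alone: the courier can take at most 2 across per trip to the north bank, so moving all 9 needs at least 5 loaded trips out, with a return between consecutive ones — at least 9 crossings.
The safety rule pushes this higher. Following every safe sequence of crossings, the most of the 9 that can be at the north bank as the raft arrives there on crossings 9, 11, 13 is 6, 7, 8 respectively — never all 9.
So no plan with fewer than 15 crossings exists, and this one achieves 15:
1. Courier goes to the north bank with sample G and sample N.
2. Courier goes back to the south bank with sample N.
3. Courier goes to the north bank with sample E and sample N.
4. Courier goes back to the south bank with sample G.
5. Courier goes to the north bank with sample D and sample G.
6. Courier goes back to the south bank with sample G.
7. Courier goes to the north bank with sample B and sample L.
8. Courier goes back to the south bank with sample N.
9. Courier goes to the north bank with sample J and sample N.
10. Courier goes back to the south bank with sample N.
11. Courier goes to the north bank with sample M and sample N.
12. Courier goes back to the south bank with sample N.
13. Courier goes to the north bank with sample C and sample N.
14. Courier goes back to the south bank with sample N.
15. Courier goes to the north bank with sample G and sample N.

15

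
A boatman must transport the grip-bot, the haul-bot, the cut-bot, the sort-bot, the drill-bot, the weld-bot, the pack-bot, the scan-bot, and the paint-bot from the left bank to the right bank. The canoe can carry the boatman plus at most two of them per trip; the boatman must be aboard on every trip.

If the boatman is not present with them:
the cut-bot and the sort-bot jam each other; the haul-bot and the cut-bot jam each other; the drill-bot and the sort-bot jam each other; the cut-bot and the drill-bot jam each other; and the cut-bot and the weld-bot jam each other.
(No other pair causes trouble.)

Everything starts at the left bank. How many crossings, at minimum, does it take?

Counting alone: the boatman can take at most 2 across per trip to the right bank, so moving all 9 needs at least 5 loaded trips out, with a return between consecutive ones — at least 9 crossings.
The safety rule pushes this higher. Following every safe sequence of crossings, the most of the 9 that can be at the right bank as the canoe arrives there on crossings 9, 11, 13 is 6, 7, 8 respectively — never all 9.
So no plan with fewer than 15 crossings exists, and this one achieves 15:
1. Boatman goes to the right bank with the cut-bot and the sort-bot.  [the left bank: the drill-bot, the grip-bot, the haul-bot, the pack-bot, the paint-bot, the scan-bot, the weld-bot | the right bank: the cut-bot, the sort-bot]
2. Boatman goes back to the left bank with the cut-bot.  [the left bank: the cut-bot, the drill-bot, the grip-bot, the haul-bot, the pack-bot, the paint-bot, the scan-bot, the weld-bot | the right bank: the sort-bot]
3. Boatman goes to the right bank with the cut-bot and the grip-bot.  [the left bank: the drill-bot, the haul-bot, the pack-bot, the paint-bot, the scan-bot, the weld-bot | the right bank: the cut-bot, the grip-bot, the sort-bot]
4. Boatman goes back to the left bank with the cut-bot.  [the left bank: the cut-bot, the drill-bot, the haul-bot, the pack-bot, the paint-bot, the scan-bot, the weld-bot | the right bank: the grip-bot, the sort-bot]
5. Boatman goes to the right bank with the cut-bot and the haul-bot.  [the left bank: the drill-bot, the pack-bot, the paint-bot, the scan-bot, the weld-bot | the right bank: the cut-bot, the grip-bot, the haul-bot, the sort-bot]
6. Boatman goes back to the left bank with the cut-bot.  [the left bank: the cut-bot, the drill-bot, the pack-bot, the paint-bot, the scan-bot, the weld-bot | the right bank: the grip-bot, the haul-bot, the sort-bot]
7. Boatman goes to the right bank with the cut-bot and the weld-bot.  [the left bank: the drill-bot, the pack-bot, the paint-bot, the scan-bot | the right bank: the cut-bot, the grip-bot, the haul-bot, the sort-bot, the weld-bot]
8. Boatman goes back to the left bank with the cut-bot.  [the left bank: the cut-bot, the drill-bot, the pack-bot, the paint-bot, the scan-bot | the right bank: the grip-bot, the haul-bot, the sort-bot, the weld-bot]
9. Boatman goes to the right bank with the cut-bot and the pack-bot.  [the left bank: the drill-bot, the paint-bot, the scan-bot | the right bank: the cut-bot, the grip-bot, the haul-bot, the pack-bot, the sort-bot, the weld-bot]
10. Boatman goes back to the left bank with the cut-bot.  [the left bank: the cut-bot, the drill-bot, the paint-bot, the scan-bot | the right bank: the grip-bot, the haul-bot, the pack-bot, the sort-bot, the weld-bot]
11. Boatman goes to the right bank with the cut-bot and the scan-bot.  [the left bank: the drill-bot, the paint-bot | the right bank: the cut-bot, the grip-bot, the haul-bot, the pack-bot, the scan-bot, the sort-bot, the weld-bot]
12. Boatman goes back to the left bank with the cut-bot.  [the left bank: the cut-bot, the drill-bot, the paint-bot | the right bank: the grip-bot, the haul-bot, the pack-bot, the scan-bot, the sort-bot, the weld-bot]
13. Boatman goes to the right bank with the cut-bot and the paint-bot.  [the left bank: the drill-bot | the right bank: the cut-bot, the grip-bot, the haul-bot, the pack-bot, the paint-bot, the scan-bot, the sort-bot, the weld-bot]
14. Boatman goes back to the left bank with the cut-bot.  [the left bank: the cut-bot, the drill-bot | the right bank: the grip-bot, the haul-bot, the pack-bot, the paint-bot, the scan-bot, the sort-bot, the weld-bot]
15. Boatman goes to the right bank with the cut-bot and the drill-bot.  [the left bank: — | the right bank: the cut-bot, the drill-bot, the grip-bot, the haul-bot, the pack-bot, the paint-bot, the scan-bot, the sort-bot, the weld-bot]

15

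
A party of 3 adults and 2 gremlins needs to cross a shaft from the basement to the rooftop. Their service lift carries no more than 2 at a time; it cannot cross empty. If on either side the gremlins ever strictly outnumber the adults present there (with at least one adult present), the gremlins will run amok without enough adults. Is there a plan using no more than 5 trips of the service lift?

No

Counting alone: each trip to the rooftop takes at most 2 across and each return brings at least 1 back, so after t trips out (and t−1 returns) at most 2t − (t−1) of the 5 are across; that first reaches 5 at t = 4, so at least 7 crossings are needed.
Since 5 < 7, 5 crossings cannot be enough. (The shortest complete plan in fact takes 7:)
1. 2 gremlins → the rooftop.  (the basement: 3A 0G; the rooftop: 0A 2G)
2. 1 gremlin ← the basement.  (the basement: 3A 1G; the rooftop: 0A 1G)
3. 2 adults → the rooftop.  (the basement: 1A 1G; the rooftop: 2A 1G)
4. 1 adult ← the basement.  (the basement: 2A 1G; the rooftop: 1A 1G)
5. 1 adult and 1 gremlin → the rooftop.  (the basement: 1A 0G; the rooftop: 2A 2G)
6. 1 gremlin ← the basement.  (the basement: 1A 1G; the rooftop: 2A 1G)
7. 1 adult and 1 gremlin → the rooftop.  (the basement: 0A 0G; the rooftop: 3A 2G)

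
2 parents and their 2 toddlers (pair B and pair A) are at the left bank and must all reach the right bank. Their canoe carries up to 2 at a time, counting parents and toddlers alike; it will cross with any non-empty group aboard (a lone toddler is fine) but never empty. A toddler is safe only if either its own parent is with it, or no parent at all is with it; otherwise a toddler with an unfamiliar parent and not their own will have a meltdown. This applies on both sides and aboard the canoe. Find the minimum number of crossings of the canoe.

Counting alone: each trip to the right bank takes at most 2 across and each return brings at least 1 back, so after t trips out (and t−1 returns) at most 2t − (t−1) of the 4 are across; that first reaches 4 at t = 3, so at least 5 crossings are needed.
The plan below uses exactly 5 crossings, so it is optimal:
1. parent B and toddler B cross → the right bank.
2. parent B crosses ← the left bank.
3. parent A and parent B cross → the right bank.
4. parent A crosses ← the left bank.
5. parent A and toddler A cross → the right bank.

5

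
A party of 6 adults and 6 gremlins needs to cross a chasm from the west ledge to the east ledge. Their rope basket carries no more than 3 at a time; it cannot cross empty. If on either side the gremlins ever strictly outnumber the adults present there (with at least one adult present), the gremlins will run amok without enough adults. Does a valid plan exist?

Following every safe sequence of crossings from the start, the most of the 12 that can be at the east ledge as the rope basket arrives there on crossings 1, 3, 5 is 3, 5, 6 respectively; the best ever achieved is 6 of 12.
From crossing 7 on, no configuration arises that was not already reachable earlier: only 17 distinct safe configurations (who is on which side, and where the rope basket is) can ever be reached, none of them has everyone across, and every continuation just revisits them. They are: 0 adults + 0 gremlins across (rope basket back at the start); 0 adults + 1 gremlin across (rope basket there); 0 adults + 1 gremlin across (rope basket back at the start); 0 adults + 2 gremlins across (rope basket there); 0 adults + 2 gremlins across (rope basket back at the start); 0 adults + 3 gremlins across (rope basket there); 0 adults + 3 gremlins across (rope basket back at the start); 0 adults + 4 gremlins across (rope basket there); 0 adults + 4 gremlins across (rope basket back at the start); 0 adults + 5 gremlins across (rope basket there); 0 adults + 5 gremlins across (rope basket back at the start); 0 adults + 6 gremlins across (rope basket there); 1 adult + 1 gremlin across (rope basket there); 1 adult + 1 gremlin across (rope basket back at the start); 2 adults + 2 gremlins across (rope basket there); 2 adults + 2 gremlins across (rope basket back at the start); 3 adults + 3 gremlins across (rope basket there). So no valid plan exists.

No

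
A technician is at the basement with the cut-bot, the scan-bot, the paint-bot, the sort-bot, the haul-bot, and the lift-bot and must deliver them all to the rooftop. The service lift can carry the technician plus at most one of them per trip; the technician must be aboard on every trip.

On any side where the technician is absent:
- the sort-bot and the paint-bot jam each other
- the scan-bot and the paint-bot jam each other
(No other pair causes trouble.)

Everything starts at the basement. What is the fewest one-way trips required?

Counting alone: the technician can take at most 1 across per trip to the rooftop, so moving all 6 needs at least 6 loaded trips out, with a return between consecutive ones — at least 11 crossings.
The safety rule pushes this higher. Following every safe sequence of crossings, the most of the 6 that can be at the rooftop as the service lift arrives there on crossing 11 is 5 — never all 6.
So no plan with fewer than 13 crossings exists, and this one achieves 13:
1. Technician goes to the rooftop with the paint-bot.
2. Technician goes back to the basement alone.
3. Technician goes to the rooftop with the cut-bot.
4. Technician goes back to the basement alone.
5. Technician goes to the rooftop with the scan-bot.
6. Technician goes back to the basement with the paint-bot.
7. Technician goes to the rooftop with the sort-bot.
8. Technician goes back to the basement alone.
9. Technician goes to the rooftop with the haul-bot.
10. Technician goes back to the basement alone.
11. Technician goes to the rooftop with the lift-bot.
12. Technician goes back to the basement alone.
13. Technician goes to the rooftop with the paint-bot.

13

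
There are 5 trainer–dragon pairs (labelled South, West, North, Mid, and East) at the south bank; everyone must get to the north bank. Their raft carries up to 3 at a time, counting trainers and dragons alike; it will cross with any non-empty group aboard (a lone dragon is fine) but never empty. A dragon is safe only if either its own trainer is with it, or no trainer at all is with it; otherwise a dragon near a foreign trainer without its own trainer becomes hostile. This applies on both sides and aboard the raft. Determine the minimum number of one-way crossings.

Counting alone: each trip to the north bank takes at most 3 across and each return brings at least 1 back, so after t trips out (and t−1 returns) at most 3t − (t−1) of the 10 are across; that first reaches 10 at t = 5, so at least 9 crossings are needed.
The safety rule pushes this higher. Following every safe sequence of crossings, the most of the 10 that can be at the north bank as the raft arrives there on crossing 9 is 9 — never all 10.
So no plan with fewer than 11 crossings exists, and this one achieves 11:
1. dragon South and trainer South cross → the north bank.
2. trainer South crosses ← the south bank.
3. dragon Mid, dragon North, and dragon West cross → the north bank.
4. dragon South crosses ← the south bank.
5. trainer Mid, trainer North, and trainer West cross → the north bank.
6. dragon West and trainer West cross ← the south bank.
7. trainer East, trainer South, and trainer West cross → the north bank.
8. dragon North crosses ← the south bank.
9. dragon South and dragon West cross → the north bank.
10. dragon South crosses ← the south bank.
11. dragon East, dragon North, and dragon South cross → the north bank.

11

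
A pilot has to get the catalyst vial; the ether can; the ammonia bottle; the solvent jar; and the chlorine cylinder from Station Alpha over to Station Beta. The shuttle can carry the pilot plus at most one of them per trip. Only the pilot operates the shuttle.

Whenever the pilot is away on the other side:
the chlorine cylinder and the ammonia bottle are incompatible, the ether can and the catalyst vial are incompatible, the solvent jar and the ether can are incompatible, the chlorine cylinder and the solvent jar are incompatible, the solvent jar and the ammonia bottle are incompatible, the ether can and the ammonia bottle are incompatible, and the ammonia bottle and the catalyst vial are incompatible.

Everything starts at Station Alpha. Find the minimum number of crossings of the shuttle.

impossible

Whatever the first load, the items left behind include a forbidden pair without the pilot. No opening move is safe, so no plan exists.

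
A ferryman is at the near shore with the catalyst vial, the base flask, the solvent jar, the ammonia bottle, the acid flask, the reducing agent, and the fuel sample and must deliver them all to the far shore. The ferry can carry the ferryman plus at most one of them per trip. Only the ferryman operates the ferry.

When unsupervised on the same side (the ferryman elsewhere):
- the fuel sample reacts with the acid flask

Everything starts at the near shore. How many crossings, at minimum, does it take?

13

Counting alone: the ferryman can take at most 1 across per trip to the far shore, so moving all 7 needs at least 7 loaded trips out, with a return between consecutive ones — at least 13 crossings.
The plan below uses exactly 13 crossings, so it is optimal:
1. Ferryman goes to the far shore with the acid flask.
2. Ferryman goes back to the near shore alone.
3. Ferryman goes to the far shore with the catalyst vial.
4. Ferryman goes back to the near shore alone.
5. Ferryman goes to the far shore with the base flask.
6. Ferryman goes back to the near shore alone.
7. Ferryman goes to the far shore with the solvent jar.
8. Ferryman goes back to the near shore alone.
9. Ferryman goes to the far shore with the ammonia bottle.
10. Ferryman goes back to the near shore alone.
11. Ferryman goes to the far shore with the reducing agent.
12. Ferryman goes back to the near shore alone.
13. Ferryman goes to the far shore with the fuel sample.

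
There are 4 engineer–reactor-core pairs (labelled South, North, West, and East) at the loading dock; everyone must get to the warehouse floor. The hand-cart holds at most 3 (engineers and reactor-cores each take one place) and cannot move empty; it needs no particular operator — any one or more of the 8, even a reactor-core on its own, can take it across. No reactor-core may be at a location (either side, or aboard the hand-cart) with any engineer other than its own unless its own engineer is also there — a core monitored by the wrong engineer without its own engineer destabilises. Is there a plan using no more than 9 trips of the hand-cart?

Yes

Yes — this plan uses 9 crossings (≤ 9):
1. engineer South and reactor-core South cross → the warehouse floor.
2. engineer South crosses ← the loading dock.
3. engineer North, engineer South, and reactor-core North cross → the warehouse floor.
4. engineer South and reactor-core South cross ← the loading dock.
5. engineer East, engineer South, and engineer West cross → the warehouse floor.
6. reactor-core North crosses ← the loading dock.
7. reactor-core North and reactor-core South cross → the warehouse floor.
8. reactor-core South crosses ← the loading dock.
9. reactor-core East, reactor-core South, and reactor-core West cross → the warehouse floor.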